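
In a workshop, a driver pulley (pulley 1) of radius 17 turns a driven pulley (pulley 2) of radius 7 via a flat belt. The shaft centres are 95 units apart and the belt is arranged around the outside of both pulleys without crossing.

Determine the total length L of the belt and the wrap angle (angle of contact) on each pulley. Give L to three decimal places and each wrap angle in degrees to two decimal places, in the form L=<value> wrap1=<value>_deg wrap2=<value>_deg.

L=266.452 wrap1=192.08_deg wrap2=167.92_deg

open belt: β = asin((r2−r1)/C) = asin(-10/95) = -6.0423°
wrap1 = π − 2β = 192.0847°
wrap2 = π + 2β = 167.9153°
tangent length = C·cosβ = 94.4722
L = r1·wrap1 + r2·wrap2 + 2·C·cosβ = 17·3.3525 + 7·2.9307 + 2·94.4722 = 266.4518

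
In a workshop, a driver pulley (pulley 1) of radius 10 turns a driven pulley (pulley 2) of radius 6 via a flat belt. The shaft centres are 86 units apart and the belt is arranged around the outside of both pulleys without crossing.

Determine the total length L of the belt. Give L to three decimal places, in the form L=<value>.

L=222.452

open belt: β = asin((r2−r1)/C) = asin(-4/86) = -2.6659°
wrap1 = π − 2β = 185.3318°
wrap2 = π + 2β = 174.6682°
tangent length = C·cosβ = 85.9069
L = r1·wrap1 + r2·wrap2 + 2·C·cosβ = 10·3.2346 + 6·3.0485 + 2·85.9069 = 222.4516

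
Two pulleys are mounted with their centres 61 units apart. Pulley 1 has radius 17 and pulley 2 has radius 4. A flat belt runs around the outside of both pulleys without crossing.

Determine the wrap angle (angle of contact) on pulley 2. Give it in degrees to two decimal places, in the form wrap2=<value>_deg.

wrap2=155.39_deg

open belt: β = asin((r2−r1)/C) = asin(-13/61) = -12.3049°
wrap1 = π − 2β = 204.6099°
wrap2 = π + 2β = 155.3901°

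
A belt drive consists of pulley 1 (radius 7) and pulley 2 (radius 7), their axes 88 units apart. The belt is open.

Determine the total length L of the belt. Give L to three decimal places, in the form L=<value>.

L=219.982

open belt: β = asin((r2−r1)/C) = asin(0/88) = 0.0000°
wrap1 = π − 2β = 180.0000°
wrap2 = π + 2β = 180.0000°
tangent length = C·cosβ = 88.0000
L = r1·wrap1 + r2·wrap2 + 2·C·cosβ = 7·3.1416 + 7·3.1416 + 2·88.0000 = 219.9823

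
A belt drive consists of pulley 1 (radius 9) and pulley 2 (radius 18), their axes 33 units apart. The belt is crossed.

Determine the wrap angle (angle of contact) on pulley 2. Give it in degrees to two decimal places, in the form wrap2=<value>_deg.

wrap2=289.81_deg

crossed belt: β = asin((r1+r2)/C) = asin(27/33) = 54.9032°
wrap1 = wrap2 = π + 2β = 289.8064°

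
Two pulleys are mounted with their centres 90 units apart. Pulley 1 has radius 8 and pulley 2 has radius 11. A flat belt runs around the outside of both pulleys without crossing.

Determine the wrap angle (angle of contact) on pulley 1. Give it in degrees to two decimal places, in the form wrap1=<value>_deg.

open belt: β = asin((r2−r1)/C) = asin(3/90) = 1.9102°
wrap1 = π − 2β = 176.1796°
wrap2 = π + 2β = 183.8204°

wrap1=176.18_deg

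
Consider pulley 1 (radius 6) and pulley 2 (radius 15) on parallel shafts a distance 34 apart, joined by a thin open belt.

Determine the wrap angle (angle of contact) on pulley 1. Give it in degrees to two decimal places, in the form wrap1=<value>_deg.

wrap1=149.30_deg

open belt: β = asin((r2−r1)/C) = asin(9/34) = 15.3495°
wrap1 = π − 2β = 149.3010°
wrap2 = π + 2β = 210.6990°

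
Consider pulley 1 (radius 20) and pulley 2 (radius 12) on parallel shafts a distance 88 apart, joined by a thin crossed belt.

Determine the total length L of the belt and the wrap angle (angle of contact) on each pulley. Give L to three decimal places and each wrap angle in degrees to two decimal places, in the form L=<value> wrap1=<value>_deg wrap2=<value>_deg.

L=288.301 wrap1=222.65_deg wrap2=222.65_deg

crossed belt: β = asin((r1+r2)/C) = asin(32/88) = 21.3237°
wrap1 = wrap2 = π + 2β = 222.6474°
tangent length = C·cosβ = 81.9756
L = (r1+r2)·wrap + 2·C·cosβ = 32·3.8859 + 2·81.9756 = 288.3010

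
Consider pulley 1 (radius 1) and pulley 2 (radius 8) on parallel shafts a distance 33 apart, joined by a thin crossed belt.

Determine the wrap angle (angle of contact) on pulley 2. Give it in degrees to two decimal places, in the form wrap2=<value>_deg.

crossed belt: β = asin((r1+r2)/C) = asin(9/33) = 15.8266°
wrap1 = wrap2 = π + 2β = 211.6532°

wrap2=211.65_deg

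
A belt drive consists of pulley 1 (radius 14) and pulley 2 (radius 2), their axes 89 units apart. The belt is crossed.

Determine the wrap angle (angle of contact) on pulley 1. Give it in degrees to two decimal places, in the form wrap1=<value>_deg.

wrap1=200.71_deg

crossed belt: β = asin((r1+r2)/C) = asin(16/89) = 10.3567°
wrap1 = wrap2 = π + 2β = 200.7133°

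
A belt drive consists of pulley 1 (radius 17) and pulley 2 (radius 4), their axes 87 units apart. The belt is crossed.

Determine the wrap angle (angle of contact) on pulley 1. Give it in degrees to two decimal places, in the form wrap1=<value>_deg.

crossed belt: β = asin((r1+r2)/C) = asin(21/87) = 13.9680°
wrap1 = wrap2 = π + 2β = 207.9359°

wrap1=207.94_deg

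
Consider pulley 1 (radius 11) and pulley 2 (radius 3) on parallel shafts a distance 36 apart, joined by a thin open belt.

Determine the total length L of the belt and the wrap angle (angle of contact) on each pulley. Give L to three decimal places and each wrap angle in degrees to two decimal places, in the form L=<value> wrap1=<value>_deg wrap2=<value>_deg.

L=117.768 wrap1=205.68_deg wrap2=154.32_deg

open belt: β = asin((r2−r1)/C) = asin(-8/36) = -12.8396°
wrap1 = π − 2β = 205.6792°
wrap2 = π + 2β = 154.3208°
tangent length = C·cosβ = 35.0999
L = r1·wrap1 + r2·wrap2 + 2·C·cosβ = 11·3.5898 + 3·2.6934 + 2·35.0999 = 117.7675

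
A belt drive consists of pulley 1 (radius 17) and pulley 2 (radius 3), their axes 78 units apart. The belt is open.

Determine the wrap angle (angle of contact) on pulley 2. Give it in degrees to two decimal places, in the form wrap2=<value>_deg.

open belt: β = asin((r2−r1)/C) = asin(-14/78) = -10.3399°
wrap1 = π − 2β = 200.6798°
wrap2 = π + 2β = 159.3202°

wrap2=159.32_deg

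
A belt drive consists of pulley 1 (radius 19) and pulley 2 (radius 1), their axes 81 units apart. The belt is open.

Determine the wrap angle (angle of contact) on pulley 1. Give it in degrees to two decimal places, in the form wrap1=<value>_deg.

wrap1=205.68_deg

open belt: β = asin((r2−r1)/C) = asin(-18/81) = -12.8396°
wrap1 = π − 2β = 205.6792°
wrap2 = π + 2β = 154.3208°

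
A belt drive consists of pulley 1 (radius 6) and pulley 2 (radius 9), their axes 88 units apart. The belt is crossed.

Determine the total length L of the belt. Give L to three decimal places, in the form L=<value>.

L=225.687

crossed belt: β = asin((r1+r2)/C) = asin(15/88) = 9.8142°
wrap1 = wrap2 = π + 2β = 199.6285°
tangent length = C·cosβ = 86.7122
L = (r1+r2)·wrap + 2·C·cosβ = 15·3.4842 + 2·86.7122 = 225.6870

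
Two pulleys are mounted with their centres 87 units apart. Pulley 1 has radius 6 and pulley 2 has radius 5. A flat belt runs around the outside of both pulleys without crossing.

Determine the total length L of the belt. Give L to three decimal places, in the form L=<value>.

open belt: β = asin((r2−r1)/C) = asin(-1/87) = -0.6586°
wrap1 = π − 2β = 181.3172°
wrap2 = π + 2β = 178.6828°
tangent length = C·cosβ = 86.9943
L = r1·wrap1 + r2·wrap2 + 2·C·cosβ = 6·3.1646 + 5·3.1186 + 2·86.9943 = 208.5690

L=208.569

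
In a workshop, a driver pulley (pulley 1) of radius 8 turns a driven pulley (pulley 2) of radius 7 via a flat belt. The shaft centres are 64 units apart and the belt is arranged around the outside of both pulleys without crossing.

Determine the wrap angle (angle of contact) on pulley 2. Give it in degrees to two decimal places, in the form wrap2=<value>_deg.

wrap2=178.21_deg

open belt: β = asin((r2−r1)/C) = asin(-1/64) = -0.8953°
wrap1 = π − 2β = 181.7906°
wrap2 = π + 2β = 178.2094°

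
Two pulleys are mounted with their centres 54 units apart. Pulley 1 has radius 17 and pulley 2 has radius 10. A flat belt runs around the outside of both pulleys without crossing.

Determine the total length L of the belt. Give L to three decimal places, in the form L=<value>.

L=193.732

open belt: β = asin((r2−r1)/C) = asin(-7/54) = -7.4482°
wrap1 = π − 2β = 194.8964°
wrap2 = π + 2β = 165.1036°
tangent length = C·cosβ = 53.5444
L = r1·wrap1 + r2·wrap2 + 2·C·cosβ = 17·3.4016 + 10·2.8816 + 2·53.5444 = 193.7317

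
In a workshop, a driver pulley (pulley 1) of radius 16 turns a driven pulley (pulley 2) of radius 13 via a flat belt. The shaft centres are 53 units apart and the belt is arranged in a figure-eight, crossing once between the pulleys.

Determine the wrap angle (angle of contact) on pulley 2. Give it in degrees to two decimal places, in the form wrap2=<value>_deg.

wrap2=246.35_deg

crossed belt: β = asin((r1+r2)/C) = asin(29/53) = 33.1731°
wrap1 = wrap2 = π + 2β = 246.3461°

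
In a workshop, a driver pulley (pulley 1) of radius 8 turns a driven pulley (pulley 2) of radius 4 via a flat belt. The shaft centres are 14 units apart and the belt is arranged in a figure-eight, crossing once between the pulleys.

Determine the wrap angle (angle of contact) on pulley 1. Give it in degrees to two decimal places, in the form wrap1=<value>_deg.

wrap1=297.99_deg

crossed belt: β = asin((r1+r2)/C) = asin(12/14) = 58.9973°
wrap1 = wrap2 = π + 2β = 297.9946°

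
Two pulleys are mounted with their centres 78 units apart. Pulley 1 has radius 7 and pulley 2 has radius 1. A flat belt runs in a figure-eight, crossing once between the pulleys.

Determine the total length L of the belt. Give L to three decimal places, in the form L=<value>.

L=181.954

crossed belt: β = asin((r1+r2)/C) = asin(8/78) = 5.8868°
wrap1 = wrap2 = π + 2β = 191.7737°
tangent length = C·cosβ = 77.5887
L = (r1+r2)·wrap + 2·C·cosβ = 8·3.3471 + 2·77.5887 = 181.9540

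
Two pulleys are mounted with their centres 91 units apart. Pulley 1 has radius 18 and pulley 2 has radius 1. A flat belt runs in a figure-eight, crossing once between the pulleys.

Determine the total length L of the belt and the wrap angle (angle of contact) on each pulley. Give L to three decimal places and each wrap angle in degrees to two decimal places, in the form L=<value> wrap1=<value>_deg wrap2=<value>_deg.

L=245.672 wrap1=204.10_deg wrap2=204.10_deg

crossed belt: β = asin((r1+r2)/C) = asin(19/91) = 12.0515°
wrap1 = wrap2 = π + 2β = 204.1030°
tangent length = C·cosβ = 88.9944
L = (r1+r2)·wrap + 2·C·cosβ = 19·3.5623 + 2·88.9944 = 245.6719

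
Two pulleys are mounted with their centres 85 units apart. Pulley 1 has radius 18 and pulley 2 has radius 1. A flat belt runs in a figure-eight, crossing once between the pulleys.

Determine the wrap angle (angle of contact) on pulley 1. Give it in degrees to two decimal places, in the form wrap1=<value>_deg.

wrap1=205.83_deg

crossed belt: β = asin((r1+r2)/C) = asin(19/85) = 12.9164°
wrap1 = wrap2 = π + 2β = 205.8328°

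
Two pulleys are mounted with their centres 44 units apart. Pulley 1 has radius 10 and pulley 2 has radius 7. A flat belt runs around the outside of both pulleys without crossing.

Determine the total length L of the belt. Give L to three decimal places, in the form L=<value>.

open belt: β = asin((r2−r1)/C) = asin(-3/44) = -3.9096°
wrap1 = π − 2β = 187.8191°
wrap2 = π + 2β = 172.1809°
tangent length = C·cosβ = 43.8976
L = r1·wrap1 + r2·wrap2 + 2·C·cosβ = 10·3.2781 + 7·3.0051 + 2·43.8976 = 141.6117

L=141.612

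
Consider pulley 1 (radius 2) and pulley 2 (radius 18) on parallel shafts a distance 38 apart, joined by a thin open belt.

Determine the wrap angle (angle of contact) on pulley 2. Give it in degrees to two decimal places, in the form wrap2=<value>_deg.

open belt: β = asin((r2−r1)/C) = asin(16/38) = 24.9011°
wrap1 = π − 2β = 130.1979°
wrap2 = π + 2β = 229.8021°

wrap2=229.80_deg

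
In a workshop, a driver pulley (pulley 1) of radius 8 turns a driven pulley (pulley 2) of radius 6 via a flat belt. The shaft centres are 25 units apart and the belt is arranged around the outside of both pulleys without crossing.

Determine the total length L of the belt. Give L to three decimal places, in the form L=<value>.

L=94.142

open belt: β = asin((r2−r1)/C) = asin(-2/25) = -4.5886°
wrap1 = π − 2β = 189.1771°
wrap2 = π + 2β = 170.8229°
tangent length = C·cosβ = 24.9199
L = r1·wrap1 + r2·wrap2 + 2·C·cosβ = 8·3.3018 + 6·2.9814 + 2·24.9199 = 94.1424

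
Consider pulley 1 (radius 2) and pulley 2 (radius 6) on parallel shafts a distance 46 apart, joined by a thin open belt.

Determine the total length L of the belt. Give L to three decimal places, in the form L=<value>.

L=117.481

open belt: β = asin((r2−r1)/C) = asin(4/46) = 4.9885°
wrap1 = π − 2β = 170.0229°
wrap2 = π + 2β = 189.9771°
tangent length = C·cosβ = 45.8258
L = r1·wrap1 + r2·wrap2 + 2·C·cosβ = 2·2.9675 + 6·3.3157 + 2·45.8258 = 117.4808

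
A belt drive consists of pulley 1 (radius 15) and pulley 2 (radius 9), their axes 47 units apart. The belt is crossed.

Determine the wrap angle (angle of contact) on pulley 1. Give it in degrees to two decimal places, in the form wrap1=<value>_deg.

crossed belt: β = asin((r1+r2)/C) = asin(24/47) = 30.7064°
wrap1 = wrap2 = π + 2β = 241.4127°

wrap1=241.41_deg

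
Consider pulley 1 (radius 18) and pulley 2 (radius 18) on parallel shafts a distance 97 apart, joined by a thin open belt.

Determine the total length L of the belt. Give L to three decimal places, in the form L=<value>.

L=307.097

open belt: β = asin((r2−r1)/C) = asin(0/97) = 0.0000°
wrap1 = π − 2β = 180.0000°
wrap2 = π + 2β = 180.0000°
tangent length = C·cosβ = 97.0000
L = r1·wrap1 + r2·wrap2 + 2·C·cosβ = 18·3.1416 + 18·3.1416 + 2·97.0000 = 307.0973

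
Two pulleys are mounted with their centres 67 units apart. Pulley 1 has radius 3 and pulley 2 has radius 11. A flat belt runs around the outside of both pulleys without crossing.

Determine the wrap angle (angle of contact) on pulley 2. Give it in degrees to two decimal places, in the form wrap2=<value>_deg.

open belt: β = asin((r2−r1)/C) = asin(8/67) = 6.8576°
wrap1 = π − 2β = 166.2847°
wrap2 = π + 2β = 193.7153°

wrap2=193.72_deg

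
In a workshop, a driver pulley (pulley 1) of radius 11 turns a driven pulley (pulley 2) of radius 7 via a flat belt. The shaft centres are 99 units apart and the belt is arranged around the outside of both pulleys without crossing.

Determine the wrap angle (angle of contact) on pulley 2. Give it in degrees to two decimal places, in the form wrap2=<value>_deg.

open belt: β = asin((r2−r1)/C) = asin(-4/99) = -2.3156°
wrap1 = π − 2β = 184.6312°
wrap2 = π + 2β = 175.3688°

wrap2=175.37_deg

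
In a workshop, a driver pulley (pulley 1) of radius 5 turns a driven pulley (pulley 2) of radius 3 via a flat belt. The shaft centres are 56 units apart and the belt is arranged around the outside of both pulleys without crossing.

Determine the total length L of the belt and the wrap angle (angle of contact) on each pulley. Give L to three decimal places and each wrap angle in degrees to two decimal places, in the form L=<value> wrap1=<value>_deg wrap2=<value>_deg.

open belt: β = asin((r2−r1)/C) = asin(-2/56) = -2.0467°
wrap1 = π − 2β = 184.0934°
wrap2 = π + 2β = 175.9066°
tangent length = C·cosβ = 55.9643
L = r1·wrap1 + r2·wrap2 + 2·C·cosβ = 5·3.2130 + 3·3.0701 + 2·55.9643 = 137.2042

L=137.204 wrap1=184.09_deg wrap2=175.91_deg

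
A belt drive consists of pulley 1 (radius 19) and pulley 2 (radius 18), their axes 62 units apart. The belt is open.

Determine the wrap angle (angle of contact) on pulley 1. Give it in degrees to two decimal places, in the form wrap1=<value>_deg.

open belt: β = asin((r2−r1)/C) = asin(-1/62) = -0.9242°
wrap1 = π − 2β = 181.8483°
wrap2 = π + 2β = 178.1517°

wrap1=181.85_deg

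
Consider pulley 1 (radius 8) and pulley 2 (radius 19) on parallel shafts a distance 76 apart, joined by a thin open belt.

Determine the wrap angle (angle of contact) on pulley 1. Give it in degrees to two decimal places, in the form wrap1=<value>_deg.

open belt: β = asin((r2−r1)/C) = asin(11/76) = 8.3220°
wrap1 = π − 2β = 163.3559°
wrap2 = π + 2β = 196.6441°

wrap1=163.36_deg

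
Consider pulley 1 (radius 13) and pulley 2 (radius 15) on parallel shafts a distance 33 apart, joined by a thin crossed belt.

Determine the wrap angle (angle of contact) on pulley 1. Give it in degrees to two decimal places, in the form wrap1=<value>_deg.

wrap1=296.09_deg

crossed belt: β = asin((r1+r2)/C) = asin(28/33) = 58.0473°
wrap1 = wrap2 = π + 2β = 296.0945°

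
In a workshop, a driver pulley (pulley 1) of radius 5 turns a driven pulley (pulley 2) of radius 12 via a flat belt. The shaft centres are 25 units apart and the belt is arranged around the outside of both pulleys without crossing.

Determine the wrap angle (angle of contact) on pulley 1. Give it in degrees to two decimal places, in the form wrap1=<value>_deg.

wrap1=147.48_deg

open belt: β = asin((r2−r1)/C) = asin(7/25) = 16.2602°
wrap1 = π − 2β = 147.4796°
wrap2 = π + 2β = 212.5204°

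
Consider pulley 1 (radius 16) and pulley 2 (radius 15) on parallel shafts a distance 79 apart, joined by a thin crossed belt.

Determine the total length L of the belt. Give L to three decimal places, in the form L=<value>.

crossed belt: β = asin((r1+r2)/C) = asin(31/79) = 23.1042°
wrap1 = wrap2 = π + 2β = 226.2085°
tangent length = C·cosβ = 72.6636
L = (r1+r2)·wrap + 2·C·cosβ = 31·3.9481 + 2·72.6636 = 267.7178

L=267.718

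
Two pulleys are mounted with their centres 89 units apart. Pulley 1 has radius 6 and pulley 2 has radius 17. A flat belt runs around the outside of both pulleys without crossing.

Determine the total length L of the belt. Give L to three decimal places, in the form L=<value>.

open belt: β = asin((r2−r1)/C) = asin(11/89) = 7.0997°
wrap1 = π − 2β = 165.8007°
wrap2 = π + 2β = 194.1993°
tangent length = C·cosβ = 88.3176
L = r1·wrap1 + r2·wrap2 + 2·C·cosβ = 6·2.8938 + 17·3.3894 + 2·88.3176 = 251.6179

L=251.618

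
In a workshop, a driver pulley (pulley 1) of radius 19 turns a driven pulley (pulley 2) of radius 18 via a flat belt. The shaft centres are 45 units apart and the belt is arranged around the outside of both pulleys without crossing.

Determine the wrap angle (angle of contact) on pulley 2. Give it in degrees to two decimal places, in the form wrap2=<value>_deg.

open belt: β = asin((r2−r1)/C) = asin(-1/45) = -1.2733°
wrap1 = π − 2β = 182.5467°
wrap2 = π + 2β = 177.4533°

wrap2=177.45_deg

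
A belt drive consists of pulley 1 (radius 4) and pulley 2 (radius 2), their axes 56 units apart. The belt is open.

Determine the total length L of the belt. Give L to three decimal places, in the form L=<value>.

L=130.921

open belt: β = asin((r2−r1)/C) = asin(-2/56) = -2.0467°
wrap1 = π − 2β = 184.0934°
wrap2 = π + 2β = 175.9066°
tangent length = C·cosβ = 55.9643
L = r1·wrap1 + r2·wrap2 + 2·C·cosβ = 4·3.2130 + 2·3.0701 + 2·55.9643 = 130.9210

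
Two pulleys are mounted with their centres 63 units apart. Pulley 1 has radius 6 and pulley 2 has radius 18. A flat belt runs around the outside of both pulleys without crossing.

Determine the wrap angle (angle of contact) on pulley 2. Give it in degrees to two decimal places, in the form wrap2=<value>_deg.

open belt: β = asin((r2−r1)/C) = asin(12/63) = 10.9806°
wrap1 = π − 2β = 158.0388°
wrap2 = π + 2β = 201.9612°

wrap2=201.96_deg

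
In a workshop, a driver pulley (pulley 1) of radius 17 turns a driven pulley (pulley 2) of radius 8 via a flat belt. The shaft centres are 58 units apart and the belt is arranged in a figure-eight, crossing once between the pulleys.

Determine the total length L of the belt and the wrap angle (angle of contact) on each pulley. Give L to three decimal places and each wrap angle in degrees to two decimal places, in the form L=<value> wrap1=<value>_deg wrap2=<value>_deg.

L=205.493 wrap1=231.07_deg wrap2=231.07_deg

crossed belt: β = asin((r1+r2)/C) = asin(25/58) = 25.5332°
wrap1 = wrap2 = π + 2β = 231.0665°
tangent length = C·cosβ = 52.3355
L = (r1+r2)·wrap + 2·C·cosβ = 25·4.0329 + 2·52.3355 = 205.4927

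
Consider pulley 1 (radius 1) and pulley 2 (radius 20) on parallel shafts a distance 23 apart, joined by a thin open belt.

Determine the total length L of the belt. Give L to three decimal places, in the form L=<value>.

L=128.837

open belt: β = asin((r2−r1)/C) = asin(19/23) = 55.6988°
wrap1 = π − 2β = 68.6023°
wrap2 = π + 2β = 291.3977°
tangent length = C·cosβ = 12.9615
L = r1·wrap1 + r2·wrap2 + 2·C·cosβ = 1·1.1973 + 20·5.0858 + 2·12.9615 = 128.8373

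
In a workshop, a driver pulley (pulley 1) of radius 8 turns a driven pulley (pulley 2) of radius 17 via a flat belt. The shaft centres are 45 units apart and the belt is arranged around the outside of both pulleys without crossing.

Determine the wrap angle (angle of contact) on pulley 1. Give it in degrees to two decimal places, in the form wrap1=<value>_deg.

wrap1=156.93_deg

open belt: β = asin((r2−r1)/C) = asin(9/45) = 11.5370°
wrap1 = π − 2β = 156.9261°
wrap2 = π + 2β = 203.0739°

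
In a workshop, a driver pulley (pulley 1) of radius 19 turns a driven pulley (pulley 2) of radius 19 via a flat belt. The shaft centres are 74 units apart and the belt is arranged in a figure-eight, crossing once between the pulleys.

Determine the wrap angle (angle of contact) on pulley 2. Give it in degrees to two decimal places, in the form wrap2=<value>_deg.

crossed belt: β = asin((r1+r2)/C) = asin(38/74) = 30.8981°
wrap1 = wrap2 = π + 2β = 241.7963°

wrap2=241.80_deg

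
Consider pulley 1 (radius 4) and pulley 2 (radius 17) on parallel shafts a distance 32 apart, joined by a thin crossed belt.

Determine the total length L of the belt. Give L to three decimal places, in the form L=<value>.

crossed belt: β = asin((r1+r2)/C) = asin(21/32) = 41.0145°
wrap1 = wrap2 = π + 2β = 262.0290°
tangent length = C·cosβ = 24.1454
L = (r1+r2)·wrap + 2·C·cosβ = 21·4.5733 + 2·24.1454 = 144.3294

L=144.329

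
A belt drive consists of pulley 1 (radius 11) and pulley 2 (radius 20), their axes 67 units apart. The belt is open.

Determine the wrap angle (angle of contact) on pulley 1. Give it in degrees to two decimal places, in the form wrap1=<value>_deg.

wrap1=164.56_deg

open belt: β = asin((r2−r1)/C) = asin(9/67) = 7.7198°
wrap1 = π − 2β = 164.5604°
wrap2 = π + 2β = 195.4396°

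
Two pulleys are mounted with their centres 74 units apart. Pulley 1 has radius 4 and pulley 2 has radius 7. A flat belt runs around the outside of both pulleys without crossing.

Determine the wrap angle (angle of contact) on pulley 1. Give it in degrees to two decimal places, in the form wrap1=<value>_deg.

wrap1=175.35_deg

open belt: β = asin((r2−r1)/C) = asin(3/74) = 2.3234°
wrap1 = π − 2β = 175.3531°
wrap2 = π + 2β = 184.6469°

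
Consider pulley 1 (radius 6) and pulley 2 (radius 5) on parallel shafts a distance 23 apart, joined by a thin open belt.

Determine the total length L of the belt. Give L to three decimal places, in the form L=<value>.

open belt: β = asin((r2−r1)/C) = asin(-1/23) = -2.4919°
wrap1 = π − 2β = 184.9838°
wrap2 = π + 2β = 175.0162°
tangent length = C·cosβ = 22.9783
L = r1·wrap1 + r2·wrap2 + 2·C·cosβ = 6·3.2286 + 5·3.0546 + 2·22.9783 = 80.6010

L=80.601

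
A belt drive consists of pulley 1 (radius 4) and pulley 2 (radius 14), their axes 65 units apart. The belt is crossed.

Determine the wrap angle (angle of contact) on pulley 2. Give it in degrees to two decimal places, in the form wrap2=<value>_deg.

wrap2=212.15_deg

crossed belt: β = asin((r1+r2)/C) = asin(18/65) = 16.0766°
wrap1 = wrap2 = π + 2β = 212.1533°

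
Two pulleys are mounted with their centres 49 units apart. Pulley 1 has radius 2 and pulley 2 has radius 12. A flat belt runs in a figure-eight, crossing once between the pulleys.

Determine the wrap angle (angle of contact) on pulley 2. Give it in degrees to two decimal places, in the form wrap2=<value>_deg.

crossed belt: β = asin((r1+r2)/C) = asin(14/49) = 16.6015°
wrap1 = wrap2 = π + 2β = 213.2031°

wrap2=213.20_deg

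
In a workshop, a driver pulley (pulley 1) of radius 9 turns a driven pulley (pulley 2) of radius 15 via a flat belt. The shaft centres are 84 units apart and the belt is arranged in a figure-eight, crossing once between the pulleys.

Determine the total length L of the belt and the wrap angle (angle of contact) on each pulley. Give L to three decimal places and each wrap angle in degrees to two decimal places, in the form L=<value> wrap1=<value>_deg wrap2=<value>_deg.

L=250.303 wrap1=213.20_deg wrap2=213.20_deg

crossed belt: β = asin((r1+r2)/C) = asin(24/84) = 16.6015°
wrap1 = wrap2 = π + 2β = 213.2031°
tangent length = C·cosβ = 80.4984
L = (r1+r2)·wrap + 2·C·cosβ = 24·3.7211 + 2·80.4984 = 250.3032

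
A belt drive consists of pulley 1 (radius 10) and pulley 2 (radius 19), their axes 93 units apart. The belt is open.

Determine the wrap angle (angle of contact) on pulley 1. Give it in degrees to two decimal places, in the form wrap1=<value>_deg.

wrap1=168.89_deg

open belt: β = asin((r2−r1)/C) = asin(9/93) = 5.5534°
wrap1 = π − 2β = 168.8931°
wrap2 = π + 2β = 191.1069°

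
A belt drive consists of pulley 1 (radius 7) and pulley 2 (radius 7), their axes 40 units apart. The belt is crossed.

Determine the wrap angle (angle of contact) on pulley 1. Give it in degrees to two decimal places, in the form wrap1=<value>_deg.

crossed belt: β = asin((r1+r2)/C) = asin(14/40) = 20.4873°
wrap1 = wrap2 = π + 2β = 220.9746°

wrap1=220.97_deg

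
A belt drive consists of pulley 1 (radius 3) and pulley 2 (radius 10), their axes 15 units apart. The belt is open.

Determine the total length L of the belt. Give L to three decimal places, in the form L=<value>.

L=74.171

open belt: β = asin((r2−r1)/C) = asin(7/15) = 27.8181°
wrap1 = π − 2β = 124.3637°
wrap2 = π + 2β = 235.6363°
tangent length = C·cosβ = 13.2665
L = r1·wrap1 + r2·wrap2 + 2·C·cosβ = 3·2.1706 + 10·4.1126 + 2·13.2665 = 74.1710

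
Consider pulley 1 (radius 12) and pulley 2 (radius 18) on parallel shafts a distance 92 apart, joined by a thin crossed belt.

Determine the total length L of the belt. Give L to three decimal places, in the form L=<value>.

L=288.120

crossed belt: β = asin((r1+r2)/C) = asin(30/92) = 19.0314°
wrap1 = wrap2 = π + 2β = 218.0629°
tangent length = C·cosβ = 86.9713
L = (r1+r2)·wrap + 2·C·cosβ = 30·3.8059 + 2·86.9713 = 288.1200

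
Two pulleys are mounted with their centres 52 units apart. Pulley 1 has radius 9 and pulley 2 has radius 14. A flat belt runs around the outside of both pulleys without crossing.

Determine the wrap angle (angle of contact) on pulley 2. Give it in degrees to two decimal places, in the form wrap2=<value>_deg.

open belt: β = asin((r2−r1)/C) = asin(5/52) = 5.5177°
wrap1 = π − 2β = 168.9645°
wrap2 = π + 2β = 191.0355°

wrap2=191.04_deg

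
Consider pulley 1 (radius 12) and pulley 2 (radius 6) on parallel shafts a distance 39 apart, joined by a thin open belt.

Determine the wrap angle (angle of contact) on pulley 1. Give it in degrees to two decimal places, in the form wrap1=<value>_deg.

wrap1=197.70_deg

open belt: β = asin((r2−r1)/C) = asin(-6/39) = -8.8499°
wrap1 = π − 2β = 197.6998°
wrap2 = π + 2β = 162.3002°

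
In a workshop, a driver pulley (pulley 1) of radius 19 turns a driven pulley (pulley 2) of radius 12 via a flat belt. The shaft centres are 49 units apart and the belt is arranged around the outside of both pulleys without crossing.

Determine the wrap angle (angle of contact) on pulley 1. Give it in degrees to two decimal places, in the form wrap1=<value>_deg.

wrap1=196.43_deg

open belt: β = asin((r2−r1)/C) = asin(-7/49) = -8.2132°
wrap1 = π − 2β = 196.4264°
wrap2 = π + 2β = 163.5736°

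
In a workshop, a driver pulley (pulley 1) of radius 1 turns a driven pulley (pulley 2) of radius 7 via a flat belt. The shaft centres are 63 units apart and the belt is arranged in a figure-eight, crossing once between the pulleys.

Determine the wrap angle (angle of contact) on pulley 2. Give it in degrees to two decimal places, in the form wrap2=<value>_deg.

wrap2=194.59_deg

crossed belt: β = asin((r1+r2)/C) = asin(8/63) = 7.2954°
wrap1 = wrap2 = π + 2β = 194.5907°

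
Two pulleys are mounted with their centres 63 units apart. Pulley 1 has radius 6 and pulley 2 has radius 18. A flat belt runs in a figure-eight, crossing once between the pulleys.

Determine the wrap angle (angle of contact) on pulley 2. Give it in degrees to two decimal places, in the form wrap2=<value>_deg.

crossed belt: β = asin((r1+r2)/C) = asin(24/63) = 22.3927°
wrap1 = wrap2 = π + 2β = 224.7854°

wrap2=224.79_deg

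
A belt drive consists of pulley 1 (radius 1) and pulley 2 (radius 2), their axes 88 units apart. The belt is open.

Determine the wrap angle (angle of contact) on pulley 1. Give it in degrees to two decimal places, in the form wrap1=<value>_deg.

open belt: β = asin((r2−r1)/C) = asin(1/88) = 0.6511°
wrap1 = π − 2β = 178.6978°
wrap2 = π + 2β = 181.3022°

wrap1=178.70_deg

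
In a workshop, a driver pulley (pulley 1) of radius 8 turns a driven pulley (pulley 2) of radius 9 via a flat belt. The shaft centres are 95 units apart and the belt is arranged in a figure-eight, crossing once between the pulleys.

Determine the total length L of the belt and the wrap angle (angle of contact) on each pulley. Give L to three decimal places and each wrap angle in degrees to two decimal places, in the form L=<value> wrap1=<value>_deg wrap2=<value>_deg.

L=246.457 wrap1=200.62_deg wrap2=200.62_deg

crossed belt: β = asin((r1+r2)/C) = asin(17/95) = 10.3085°
wrap1 = wrap2 = π + 2β = 200.6169°
tangent length = C·cosβ = 93.4666
L = (r1+r2)·wrap + 2·C·cosβ = 17·3.5014 + 2·93.4666 = 246.4574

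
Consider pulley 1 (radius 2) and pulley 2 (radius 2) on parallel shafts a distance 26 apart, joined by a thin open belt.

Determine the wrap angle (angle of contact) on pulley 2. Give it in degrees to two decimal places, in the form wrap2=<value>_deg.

open belt: β = asin((r2−r1)/C) = asin(0/26) = 0.0000°
wrap1 = π − 2β = 180.0000°
wrap2 = π + 2β = 180.0000°

wrap2=180.00_deg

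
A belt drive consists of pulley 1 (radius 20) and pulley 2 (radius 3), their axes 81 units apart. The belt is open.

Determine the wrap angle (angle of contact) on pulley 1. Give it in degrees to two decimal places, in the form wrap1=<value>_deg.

wrap1=204.23_deg

open belt: β = asin((r2−r1)/C) = asin(-17/81) = -12.1151°
wrap1 = π − 2β = 204.2302°
wrap2 = π + 2β = 155.7698°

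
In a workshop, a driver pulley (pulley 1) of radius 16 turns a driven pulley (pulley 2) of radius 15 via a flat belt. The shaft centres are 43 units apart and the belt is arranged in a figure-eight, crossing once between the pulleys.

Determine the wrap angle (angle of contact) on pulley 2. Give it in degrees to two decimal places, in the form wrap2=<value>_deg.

crossed belt: β = asin((r1+r2)/C) = asin(31/43) = 46.1313°
wrap1 = wrap2 = π + 2β = 272.2627°

wrap2=272.26_deg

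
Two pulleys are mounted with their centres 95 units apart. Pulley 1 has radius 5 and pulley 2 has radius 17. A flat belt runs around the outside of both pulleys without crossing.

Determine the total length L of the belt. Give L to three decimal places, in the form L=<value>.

open belt: β = asin((r2−r1)/C) = asin(12/95) = 7.2567°
wrap1 = π − 2β = 165.4865°
wrap2 = π + 2β = 194.5135°
tangent length = C·cosβ = 94.2391
L = r1·wrap1 + r2·wrap2 + 2·C·cosβ = 5·2.8883 + 17·3.3949 + 2·94.2391 = 260.6329

L=260.633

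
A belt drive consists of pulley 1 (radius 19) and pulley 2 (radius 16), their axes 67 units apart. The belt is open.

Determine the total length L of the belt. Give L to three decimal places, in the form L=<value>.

L=244.090

open belt: β = asin((r2−r1)/C) = asin(-3/67) = -2.5663°
wrap1 = π − 2β = 185.1327°
wrap2 = π + 2β = 174.8673°
tangent length = C·cosβ = 66.9328
L = r1·wrap1 + r2·wrap2 + 2·C·cosβ = 19·3.2312 + 16·3.0520 + 2·66.9328 = 244.0901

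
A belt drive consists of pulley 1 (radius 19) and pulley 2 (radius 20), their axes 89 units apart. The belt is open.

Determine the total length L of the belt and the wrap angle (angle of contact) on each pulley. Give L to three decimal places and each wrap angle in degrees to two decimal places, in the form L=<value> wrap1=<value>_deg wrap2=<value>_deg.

open belt: β = asin((r2−r1)/C) = asin(1/89) = 0.6438°
wrap1 = π − 2β = 178.7124°
wrap2 = π + 2β = 181.2876°
tangent length = C·cosβ = 88.9944
L = r1·wrap1 + r2·wrap2 + 2·C·cosβ = 19·3.1191 + 20·3.1641 + 2·88.9944 = 300.5333

L=300.533 wrap1=178.71_deg wrap2=181.29_deg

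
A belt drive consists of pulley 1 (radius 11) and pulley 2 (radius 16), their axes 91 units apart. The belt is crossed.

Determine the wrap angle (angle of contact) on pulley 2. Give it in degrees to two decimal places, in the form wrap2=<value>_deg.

wrap2=214.52_deg

crossed belt: β = asin((r1+r2)/C) = asin(27/91) = 17.2597°
wrap1 = wrap2 = π + 2β = 214.5194°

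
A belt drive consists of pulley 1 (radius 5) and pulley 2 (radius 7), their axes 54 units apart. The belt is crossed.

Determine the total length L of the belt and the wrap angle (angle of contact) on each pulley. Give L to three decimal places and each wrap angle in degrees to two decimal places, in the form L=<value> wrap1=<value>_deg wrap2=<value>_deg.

crossed belt: β = asin((r1+r2)/C) = asin(12/54) = 12.8396°
wrap1 = wrap2 = π + 2β = 205.6792°
tangent length = C·cosβ = 52.6498
L = (r1+r2)·wrap + 2·C·cosβ = 12·3.5898 + 2·52.6498 = 148.3769

L=148.377 wrap1=205.68_deg wrap2=205.68_deg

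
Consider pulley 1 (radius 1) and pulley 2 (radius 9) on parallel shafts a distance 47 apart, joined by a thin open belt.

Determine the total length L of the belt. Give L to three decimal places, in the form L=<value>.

open belt: β = asin((r2−r1)/C) = asin(8/47) = 9.8002°
wrap1 = π − 2β = 160.3996°
wrap2 = π + 2β = 199.6004°
tangent length = C·cosβ = 46.3141
L = r1·wrap1 + r2·wrap2 + 2·C·cosβ = 1·2.7995 + 9·3.4837 + 2·46.3141 = 126.7809

L=126.781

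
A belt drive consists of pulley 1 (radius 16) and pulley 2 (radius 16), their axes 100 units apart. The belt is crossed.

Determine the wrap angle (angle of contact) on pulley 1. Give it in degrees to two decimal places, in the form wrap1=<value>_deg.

wrap1=217.33_deg

crossed belt: β = asin((r1+r2)/C) = asin(32/100) = 18.6629°
wrap1 = wrap2 = π + 2β = 217.3258°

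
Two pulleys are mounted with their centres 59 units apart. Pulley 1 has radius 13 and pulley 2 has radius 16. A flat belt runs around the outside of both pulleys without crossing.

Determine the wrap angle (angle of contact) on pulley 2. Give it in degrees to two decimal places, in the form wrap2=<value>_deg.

open belt: β = asin((r2−r1)/C) = asin(3/59) = 2.9146°
wrap1 = π − 2β = 174.1708°
wrap2 = π + 2β = 185.8292°

wrap2=185.83_deg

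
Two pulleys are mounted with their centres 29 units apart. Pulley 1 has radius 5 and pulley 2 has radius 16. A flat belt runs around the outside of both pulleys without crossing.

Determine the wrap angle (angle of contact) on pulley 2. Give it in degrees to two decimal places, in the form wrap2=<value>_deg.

open belt: β = asin((r2−r1)/C) = asin(11/29) = 22.2910°
wrap1 = π − 2β = 135.4181°
wrap2 = π + 2β = 224.5819°

wrap2=224.58_deg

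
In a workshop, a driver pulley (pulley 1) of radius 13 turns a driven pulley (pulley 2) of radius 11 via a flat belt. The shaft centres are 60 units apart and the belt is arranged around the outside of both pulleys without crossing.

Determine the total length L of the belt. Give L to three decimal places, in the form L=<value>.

open belt: β = asin((r2−r1)/C) = asin(-2/60) = -1.9102°
wrap1 = π − 2β = 183.8204°
wrap2 = π + 2β = 176.1796°
tangent length = C·cosβ = 59.9667
L = r1·wrap1 + r2·wrap2 + 2·C·cosβ = 13·3.2083 + 11·3.0749 + 2·59.9667 = 195.4649

L=195.465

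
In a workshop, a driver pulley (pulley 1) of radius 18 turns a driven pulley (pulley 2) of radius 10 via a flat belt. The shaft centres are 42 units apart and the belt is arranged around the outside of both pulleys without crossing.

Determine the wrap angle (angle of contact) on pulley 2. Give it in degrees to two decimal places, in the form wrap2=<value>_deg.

open belt: β = asin((r2−r1)/C) = asin(-8/42) = -10.9806°
wrap1 = π − 2β = 201.9612°
wrap2 = π + 2β = 158.0388°

wrap2=158.04_deg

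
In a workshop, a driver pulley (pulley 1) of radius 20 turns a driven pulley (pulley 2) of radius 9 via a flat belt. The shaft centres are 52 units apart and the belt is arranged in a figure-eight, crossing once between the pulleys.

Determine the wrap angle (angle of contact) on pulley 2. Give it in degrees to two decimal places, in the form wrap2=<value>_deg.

wrap2=247.79_deg

crossed belt: β = asin((r1+r2)/C) = asin(29/52) = 33.8964°
wrap1 = wrap2 = π + 2β = 247.7927°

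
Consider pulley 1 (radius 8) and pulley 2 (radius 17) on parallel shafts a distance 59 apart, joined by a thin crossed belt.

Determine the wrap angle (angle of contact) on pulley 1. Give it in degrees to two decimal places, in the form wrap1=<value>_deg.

crossed belt: β = asin((r1+r2)/C) = asin(25/59) = 25.0702°
wrap1 = wrap2 = π + 2β = 230.1405°

wrap1=230.14_deg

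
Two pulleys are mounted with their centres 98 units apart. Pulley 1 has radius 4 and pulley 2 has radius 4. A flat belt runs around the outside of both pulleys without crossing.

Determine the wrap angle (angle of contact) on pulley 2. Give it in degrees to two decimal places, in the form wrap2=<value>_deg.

wrap2=180.00_deg

open belt: β = asin((r2−r1)/C) = asin(0/98) = 0.0000°
wrap1 = π − 2β = 180.0000°
wrap2 = π + 2β = 180.0000°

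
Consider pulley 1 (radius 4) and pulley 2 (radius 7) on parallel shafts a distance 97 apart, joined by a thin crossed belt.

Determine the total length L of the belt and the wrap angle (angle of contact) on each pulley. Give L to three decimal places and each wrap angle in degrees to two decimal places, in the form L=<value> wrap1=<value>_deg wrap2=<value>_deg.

L=229.806 wrap1=193.02_deg wrap2=193.02_deg

crossed belt: β = asin((r1+r2)/C) = asin(11/97) = 6.5115°
wrap1 = wrap2 = π + 2β = 193.0229°
tangent length = C·cosβ = 96.3743
L = (r1+r2)·wrap + 2·C·cosβ = 11·3.3689 + 2·96.3743 = 229.8063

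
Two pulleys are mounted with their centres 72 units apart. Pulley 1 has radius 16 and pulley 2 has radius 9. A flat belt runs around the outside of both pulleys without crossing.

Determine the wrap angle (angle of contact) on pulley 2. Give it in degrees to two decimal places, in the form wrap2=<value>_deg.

wrap2=168.84_deg

open belt: β = asin((r2−r1)/C) = asin(-7/72) = -5.5792°
wrap1 = π − 2β = 191.1585°
wrap2 = π + 2β = 168.8415°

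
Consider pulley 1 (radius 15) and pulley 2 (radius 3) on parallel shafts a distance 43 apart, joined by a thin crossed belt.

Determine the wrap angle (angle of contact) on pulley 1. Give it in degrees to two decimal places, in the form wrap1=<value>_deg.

crossed belt: β = asin((r1+r2)/C) = asin(18/43) = 24.7465°
wrap1 = wrap2 = π + 2β = 229.4930°

wrap1=229.49_deg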